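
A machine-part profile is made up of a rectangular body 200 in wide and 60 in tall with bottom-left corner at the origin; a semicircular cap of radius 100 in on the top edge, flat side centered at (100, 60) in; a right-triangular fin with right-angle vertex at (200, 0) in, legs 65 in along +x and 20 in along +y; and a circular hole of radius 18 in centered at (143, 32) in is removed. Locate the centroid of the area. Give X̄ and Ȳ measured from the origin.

X̄ = 101.29 in, Ȳ = 70.99 in

rectangular body: A = 200 × 60 = 12000.00, centroid at (100.00, 30.00).
semicircular top: A = ½π·100² = 15707.96, centroid at (100.00, 102.44).
triangular fin: A = ½·65·20 = 650.00, centroid at (221.67, 6.67).
hole: A = −π·18² = -1017.88, centroid at (143.00, 32.00).
ΣA = 27340.09 in²
ΣAX̄ = (12000.00)(100.00) + (15707.96)(100.00) + (650.00)(221.67) + (-1017.88)(143.00) = 2769323.39 in³
ΣAȲ = (12000.00)(30.00) + (15707.96)(102.44) + (650.00)(6.67) + (-1017.88)(32.00) = 1940905.76 in³
X̄ = 2769323.39 / 27340.09 = 101.29 in
Ȳ = 1940905.76 / 27340.09 = 70.99 in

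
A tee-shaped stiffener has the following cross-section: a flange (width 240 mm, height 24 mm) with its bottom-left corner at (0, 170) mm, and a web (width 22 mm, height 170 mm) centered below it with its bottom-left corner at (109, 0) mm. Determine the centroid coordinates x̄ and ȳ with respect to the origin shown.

Part | A | x̄ᵢ | ȳᵢ | A·x̄ᵢ | A·ȳᵢ
web | 3740.00 | 120.00 | 85.00 | 448800.00 | 317900.00
flange | 5760.00 | 120.00 | 182.00 | 691200.00 | 1048320.00
Σ | 9500.00 |  |  | 1140000.00 | 1366220.00
x̄ = 1140000.00 / 9500.00 = 120.00 mm
ȳ = 1366220.00 / 9500.00 = 143.81 mm

x̄ = 120.00 mm, ȳ = 143.81 mm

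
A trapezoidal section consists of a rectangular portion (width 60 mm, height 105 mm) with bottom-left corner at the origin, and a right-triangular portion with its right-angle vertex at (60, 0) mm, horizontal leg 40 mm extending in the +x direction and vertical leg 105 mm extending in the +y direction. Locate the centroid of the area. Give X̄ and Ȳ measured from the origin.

X̄ = 40.83 mm, Ȳ = 48.12 mm

rectangular portion: A = 60 × 105 = 6300.00, centroid at (30.00, 52.50).
triangular portion: A = ½·40·105 = 2100.00, centroid at (73.33, 35.00).
ΣA = 8400.00 mm², ΣAX̄ = 343000.00 mm³, ΣAȲ = 404250.00 mm³.
X̄ = 343000.00/8400.00 = 40.83 mm; Ȳ = 404250.00/8400.00 = 48.12 mm.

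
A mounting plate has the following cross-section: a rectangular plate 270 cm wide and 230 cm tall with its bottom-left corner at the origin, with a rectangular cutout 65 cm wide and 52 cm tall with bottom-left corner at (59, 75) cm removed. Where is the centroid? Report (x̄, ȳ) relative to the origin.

x̄ = 137.50 cm, ȳ = 115.81 cm

plate: A = 270 × 230 = 62100.00, centroid at (135.00, 115.00).
hole: A = −(65 × 52) = -3380.00, centroid at (91.50, 101.00).
ΣA = 58720.00 cm², ΣAx̄ = 8074230.00 cm³, ΣAȳ = 6800120.00 cm³.
x̄ = 8074230.00/58720.00 = 137.50 cm; ȳ = 6800120.00/58720.00 = 115.81 cm.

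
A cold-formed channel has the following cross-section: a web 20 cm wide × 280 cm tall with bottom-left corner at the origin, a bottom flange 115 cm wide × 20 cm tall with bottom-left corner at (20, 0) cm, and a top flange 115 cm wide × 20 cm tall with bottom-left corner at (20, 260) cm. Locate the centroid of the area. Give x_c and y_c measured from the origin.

x_c = 40.44 cm, y_c = 140.00 cm

web: A = 20 × 280 = 5600.00, centroid at (10.00, 140.00).
bottom flange: A = 115 × 20 = 2300.00, centroid at (77.50, 10.00).
top flange: A = 115 × 20 = 2300.00, centroid at (77.50, 270.00).
ΣA = 10200.00 cm², ΣAx_c = 412500.00 cm³, ΣAy_c = 1428000.00 cm³.
x_c = 412500.00/10200.00 = 40.44 cm; y_c = 1428000.00/10200.00 = 140.00 cm.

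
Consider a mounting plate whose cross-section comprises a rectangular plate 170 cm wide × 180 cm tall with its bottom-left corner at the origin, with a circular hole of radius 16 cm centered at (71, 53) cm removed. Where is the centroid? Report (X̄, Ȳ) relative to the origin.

X̄ = 85.38 cm, Ȳ = 91.00 cm

plate: A = 170 × 180 = 30600.00, centroid at (85.00, 90.00).
hole: A = −π·16² = -804.25, centroid at (71.00, 53.00).
ΣA = 29795.75 cm², ΣAX̄ = 2543898.41 cm³, ΣAȲ = 2711374.87 cm³.
X̄ = 2543898.41/29795.75 = 85.38 cm; Ȳ = 2711374.87/29795.75 = 91.00 cm.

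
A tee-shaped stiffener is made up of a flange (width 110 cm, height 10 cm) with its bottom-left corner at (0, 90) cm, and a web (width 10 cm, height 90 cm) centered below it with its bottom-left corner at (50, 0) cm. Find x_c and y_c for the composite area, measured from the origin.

x_c = 55.00 cm, y_c = 72.50 cm

Part | A | x̄ᵢ | ȳᵢ | A·x̄ᵢ | A·ȳᵢ
web | 900.00 | 55.00 | 45.00 | 49500.00 | 40500.00
flange | 1100.00 | 55.00 | 95.00 | 60500.00 | 104500.00
Σ | 2000.00 |  |  | 110000.00 | 145000.00
x_c = 110000.00 / 2000.00 = 55.00 cm
y_c = 145000.00 / 2000.00 = 72.50 cm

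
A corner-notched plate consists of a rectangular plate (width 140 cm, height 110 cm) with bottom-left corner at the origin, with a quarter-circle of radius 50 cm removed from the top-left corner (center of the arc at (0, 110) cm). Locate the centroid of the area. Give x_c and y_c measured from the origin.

Part | A | x̄ᵢ | ȳᵢ | A·x̄ᵢ | A·ȳᵢ
plate | 15400.00 | 70.00 | 55.00 | 1078000.00 | 847000.00
removed quarter-circle | -1963.50 | 21.22 | 88.78 | -41666.67 | -174317.83
Σ | 13436.50 |  |  | 1036333.33 | 672682.17
x_c = 1036333.33 / 13436.50 = 77.13 cm
y_c = 672682.17 / 13436.50 = 50.06 cm

x_c = 77.13 cm, y_c = 50.06 cm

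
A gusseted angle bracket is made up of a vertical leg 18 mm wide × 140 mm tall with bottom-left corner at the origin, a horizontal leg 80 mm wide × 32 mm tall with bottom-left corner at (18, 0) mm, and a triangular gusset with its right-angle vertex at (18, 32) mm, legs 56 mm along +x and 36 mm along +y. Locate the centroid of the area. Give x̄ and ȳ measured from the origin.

x̄ = 34.19 mm, ȳ = 42.99 mm

vertical leg: A = 18 × 140 = 2520.00, centroid at (9.00, 70.00).
horizontal leg: A = 80 × 32 = 2560.00, centroid at (58.00, 16.00).
gusset: A = ½·56·36 = 1008.00, centroid at (36.67, 44.00).
ΣA = 6088.00 mm²
ΣAx̄ = (2520.00)(9.00) + (2560.00)(58.00) + (1008.00)(36.67) = 208120.00 mm³
ΣAȳ = (2520.00)(70.00) + (2560.00)(16.00) + (1008.00)(44.00) = 261712.00 mm³
x̄ = 208120.00 / 6088.00 = 34.19 mm
ȳ = 261712.00 / 6088.00 = 42.99 mm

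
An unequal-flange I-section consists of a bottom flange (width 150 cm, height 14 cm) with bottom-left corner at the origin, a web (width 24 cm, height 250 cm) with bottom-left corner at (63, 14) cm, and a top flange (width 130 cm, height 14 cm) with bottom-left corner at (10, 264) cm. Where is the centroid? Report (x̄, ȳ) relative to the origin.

Part | A | x̄ᵢ | ȳᵢ | A·x̄ᵢ | A·ȳᵢ
bottom flange | 2100.00 | 75.00 | 7.00 | 157500.00 | 14700.00
web | 6000.00 | 75.00 | 139.00 | 450000.00 | 834000.00
top flange | 1820.00 | 75.00 | 271.00 | 136500.00 | 493220.00
Σ | 9920.00 |  |  | 744000.00 | 1341920.00
x̄ = 744000.00 / 9920.00 = 75.00 cm
ȳ = 1341920.00 / 9920.00 = 135.27 cm

x̄ = 75.00 cm, ȳ = 135.27 cm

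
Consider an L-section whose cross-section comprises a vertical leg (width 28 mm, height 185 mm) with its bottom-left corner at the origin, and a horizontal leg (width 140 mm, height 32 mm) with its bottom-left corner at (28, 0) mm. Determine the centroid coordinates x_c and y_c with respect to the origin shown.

x_c = 52.96 mm, y_c = 57.02 mm

vertical leg: A = 28 × 185 = 5180.00, centroid at (14.00, 92.50).
horizontal leg: A = 140 × 32 = 4480.00, centroid at (98.00, 16.00).
ΣA = 9660.00 mm², ΣAx_c = 511560.00 mm³, ΣAy_c = 550830.00 mm³.
x_c = 511560.00/9660.00 = 52.96 mm; y_c = 550830.00/9660.00 = 57.02 mm.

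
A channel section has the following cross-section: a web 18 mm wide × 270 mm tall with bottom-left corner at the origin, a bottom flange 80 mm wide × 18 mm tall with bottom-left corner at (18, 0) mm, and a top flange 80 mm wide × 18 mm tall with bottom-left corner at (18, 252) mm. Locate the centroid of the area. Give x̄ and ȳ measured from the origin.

x̄ = 27.23 mm, ȳ = 135.00 mm

web: A = 18 × 270 = 4860.00, centroid at (9.00, 135.00).
bottom flange: A = 80 × 18 = 1440.00, centroid at (58.00, 9.00).
top flange: A = 80 × 18 = 1440.00, centroid at (58.00, 261.00).
ΣA = 7740.00 mm²
ΣAx̄ = (4860.00)(9.00) + (1440.00)(58.00) + (1440.00)(58.00) = 210780.00 mm³
ΣAȳ = (4860.00)(135.00) + (1440.00)(9.00) + (1440.00)(261.00) = 1044900.00 mm³
x̄ = 210780.00 / 7740.00 = 27.23 mm
ȳ = 1044900.00 / 7740.00 = 135.00 mm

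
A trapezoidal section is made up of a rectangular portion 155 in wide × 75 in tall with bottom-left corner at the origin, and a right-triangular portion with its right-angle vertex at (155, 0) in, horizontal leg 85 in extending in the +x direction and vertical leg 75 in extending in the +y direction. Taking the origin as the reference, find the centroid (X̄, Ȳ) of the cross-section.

rectangular portion: A = 155 × 75 = 11625.00, centroid at (77.50, 37.50).
triangular portion: A = ½·85·75 = 3187.50, centroid at (183.33, 25.00).
ΣA = 14812.50 in²
ΣAX̄ = (11625.00)(77.50) + (3187.50)(183.33) = 1485312.50 in³
ΣAȲ = (11625.00)(37.50) + (3187.50)(25.00) = 515625.00 in³
X̄ = 1485312.50 / 14812.50 = 100.27 in
Ȳ = 515625.00 / 14812.50 = 34.81 in

X̄ = 100.27 in, Ȳ = 34.81 in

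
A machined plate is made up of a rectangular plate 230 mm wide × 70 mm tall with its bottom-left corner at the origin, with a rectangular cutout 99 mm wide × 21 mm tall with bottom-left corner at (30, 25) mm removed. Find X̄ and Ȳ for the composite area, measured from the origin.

plate: A = 230 × 70 = 16100.00, centroid at (115.00, 35.00).
hole: A = −(99 × 21) = -2079.00, centroid at (79.50, 35.50).
ΣA = 14021.00 mm², ΣAX̄ = 1686219.50 mm³, ΣAȲ = 489695.50 mm³.
X̄ = 1686219.50/14021.00 = 120.26 mm; Ȳ = 489695.50/14021.00 = 34.93 mm.

X̄ = 120.26 mm, Ȳ = 34.93 mm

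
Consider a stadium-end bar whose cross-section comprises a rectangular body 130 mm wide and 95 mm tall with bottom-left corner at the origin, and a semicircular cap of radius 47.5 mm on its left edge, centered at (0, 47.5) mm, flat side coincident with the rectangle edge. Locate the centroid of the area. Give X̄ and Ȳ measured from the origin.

rectangular body: A = 130 × 95 = 12350.00, centroid at (65.00, 47.50).
semicircular end: A = ½π·47.5² = 3544.11, centroid at (-20.16, 47.50).
ΣA = 15894.11 mm², ΣAX̄ = 731302.08 mm³, ΣAȲ = 754970.19 mm³.
X̄ = 731302.08/15894.11 = 46.01 mm; Ȳ = 754970.19/15894.11 = 47.50 mm.

X̄ = 46.01 mm, Ȳ = 47.50 mm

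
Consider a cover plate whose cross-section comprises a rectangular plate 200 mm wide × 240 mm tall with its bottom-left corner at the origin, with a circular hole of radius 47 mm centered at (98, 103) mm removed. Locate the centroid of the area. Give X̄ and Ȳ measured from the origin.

X̄ = 100.34 mm, Ȳ = 122.87 mm

plate: A = 200 × 240 = 48000.00, centroid at (100.00, 120.00).
hole: A = −π·47² = -6939.78, centroid at (98.00, 103.00).
ΣA = 41060.22 mm²
ΣAX̄ = (48000.00)(100.00) + (-6939.78)(98.00) = 4119901.74 mm³
ΣAȲ = (48000.00)(120.00) + (-6939.78)(103.00) = 5045202.85 mm³
X̄ = 4119901.74 / 41060.22 = 100.34 mm
Ȳ = 5045202.85 / 41060.22 = 122.87 mm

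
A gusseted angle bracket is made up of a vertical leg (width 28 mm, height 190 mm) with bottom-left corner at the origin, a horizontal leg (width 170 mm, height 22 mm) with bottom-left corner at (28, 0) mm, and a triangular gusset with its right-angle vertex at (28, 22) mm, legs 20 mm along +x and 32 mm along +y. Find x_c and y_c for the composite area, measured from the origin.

Part | A | x̄ᵢ | ȳᵢ | A·x̄ᵢ | A·ȳᵢ
vertical leg | 5320.00 | 14.00 | 95.00 | 74480.00 | 505400.00
horizontal leg | 3740.00 | 113.00 | 11.00 | 422620.00 | 41140.00
gusset | 320.00 | 34.67 | 32.67 | 11093.33 | 10453.33
Σ | 9380.00 |  |  | 508193.33 | 556993.33
x_c = 508193.33 / 9380.00 = 54.18 mm
y_c = 556993.33 / 9380.00 = 59.38 mm

x_c = 54.18 mm, y_c = 59.38 mm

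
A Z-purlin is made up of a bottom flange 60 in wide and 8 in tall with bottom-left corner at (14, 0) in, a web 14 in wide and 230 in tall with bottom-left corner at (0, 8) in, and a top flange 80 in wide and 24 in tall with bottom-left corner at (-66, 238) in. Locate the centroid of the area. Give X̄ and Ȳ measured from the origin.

bottom flange: A = 60 × 8 = 480.00, centroid at (44.00, 4.00).
web: A = 14 × 230 = 3220.00, centroid at (7.00, 123.00).
top flange: A = 80 × 24 = 1920.00, centroid at (-26.00, 250.00).
ΣA = 5620.00 in², ΣAX̄ = -6260.00 in³, ΣAȲ = 877980.00 in³.
X̄ = -6260.00/5620.00 = -1.11 in; Ȳ = 877980.00/5620.00 = 156.22 in.

X̄ = -1.11 in, Ȳ = 156.22 in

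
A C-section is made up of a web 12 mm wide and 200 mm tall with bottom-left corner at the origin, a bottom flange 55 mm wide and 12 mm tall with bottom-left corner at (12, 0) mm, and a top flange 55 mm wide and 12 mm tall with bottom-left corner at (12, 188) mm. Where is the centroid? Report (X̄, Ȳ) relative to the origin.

X̄ = 17.89 mm, Ȳ = 100.00 mm

web: A = 12 × 200 = 2400.00, centroid at (6.00, 100.00).
bottom flange: A = 55 × 12 = 660.00, centroid at (39.50, 6.00).
top flange: A = 55 × 12 = 660.00, centroid at (39.50, 194.00).
ΣA = 3720.00 mm², ΣAX̄ = 66540.00 mm³, ΣAȲ = 372000.00 mm³.
X̄ = 66540.00/3720.00 = 17.89 mm; Ȳ = 372000.00/3720.00 = 100.00 mm.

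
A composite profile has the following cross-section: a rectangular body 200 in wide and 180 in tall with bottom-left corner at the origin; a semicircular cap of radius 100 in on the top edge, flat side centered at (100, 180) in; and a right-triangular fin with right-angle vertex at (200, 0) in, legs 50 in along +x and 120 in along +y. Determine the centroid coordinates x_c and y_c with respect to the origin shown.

x_c = 106.40 in, y_c = 125.29 in

rectangular body: A = 200 × 180 = 36000.00, centroid at (100.00, 90.00).
semicircular top: A = ½π·100² = 15707.96, centroid at (100.00, 222.44).
triangular fin: A = ½·50·120 = 3000.00, centroid at (216.67, 40.00).
ΣA = 54707.96 in², ΣAx_c = 5820796.33 in³, ΣAy_c = 6854100.05 in³.
x_c = 5820796.33/54707.96 = 106.40 in; y_c = 6854100.05/54707.96 = 125.29 in.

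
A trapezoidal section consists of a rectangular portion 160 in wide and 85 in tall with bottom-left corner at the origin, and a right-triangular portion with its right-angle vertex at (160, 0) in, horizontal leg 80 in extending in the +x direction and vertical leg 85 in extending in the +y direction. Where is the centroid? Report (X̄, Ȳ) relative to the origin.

X̄ = 101.33 in, Ȳ = 39.67 in

rectangular portion: A = 160 × 85 = 13600.00, centroid at (80.00, 42.50).
triangular portion: A = ½·80·85 = 3400.00, centroid at (186.67, 28.33).
ΣA = 17000.00 in², ΣAX̄ = 1722666.67 in³, ΣAȲ = 674333.33 in³.
X̄ = 1722666.67/17000.00 = 101.33 in; Ȳ = 674333.33/17000.00 = 39.67 in.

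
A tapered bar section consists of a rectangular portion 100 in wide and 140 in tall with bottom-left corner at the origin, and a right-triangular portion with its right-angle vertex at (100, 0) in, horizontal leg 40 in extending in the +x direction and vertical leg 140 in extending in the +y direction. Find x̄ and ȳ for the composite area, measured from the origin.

x̄ = 60.56 in, ȳ = 66.11 in

rectangular portion: A = 100 × 140 = 14000.00, centroid at (50.00, 70.00).
triangular portion: A = ½·40·140 = 2800.00, centroid at (113.33, 46.67).
ΣA = 16800.00 in², ΣAx̄ = 1017333.33 in³, ΣAȳ = 1110666.67 in³.
x̄ = 1017333.33/16800.00 = 60.56 in; ȳ = 1110666.67/16800.00 = 66.11 in.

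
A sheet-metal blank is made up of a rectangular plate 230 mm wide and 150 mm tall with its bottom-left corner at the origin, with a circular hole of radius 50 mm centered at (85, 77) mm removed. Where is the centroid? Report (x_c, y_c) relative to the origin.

x_c = 123.84 mm, y_c = 74.41 mm

plate: A = 230 × 150 = 34500.00, centroid at (115.00, 75.00).
hole: A = −π·50² = -7853.98, centroid at (85.00, 77.00).
ΣA = 26646.02 mm², ΣAx_c = 3299911.56 mm³, ΣAy_c = 1982743.41 mm³.
x_c = 3299911.56/26646.02 = 123.84 mm; y_c = 1982743.41/26646.02 = 74.41 mm.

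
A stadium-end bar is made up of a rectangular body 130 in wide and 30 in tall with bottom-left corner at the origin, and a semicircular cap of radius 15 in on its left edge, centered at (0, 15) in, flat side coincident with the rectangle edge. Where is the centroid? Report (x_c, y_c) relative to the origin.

rectangular body: A = 130 × 30 = 3900.00, centroid at (65.00, 15.00).
semicircular end: A = ½π·15² = 353.43, centroid at (-6.37, 15.00).
ΣA = 4253.43 in², ΣAx_c = 251250.00 in³, ΣAy_c = 63801.44 in³.
x_c = 251250.00/4253.43 = 59.07 in; y_c = 63801.44/4253.43 = 15.00 in.

x_c = 59.07 in, y_c = 15.00 in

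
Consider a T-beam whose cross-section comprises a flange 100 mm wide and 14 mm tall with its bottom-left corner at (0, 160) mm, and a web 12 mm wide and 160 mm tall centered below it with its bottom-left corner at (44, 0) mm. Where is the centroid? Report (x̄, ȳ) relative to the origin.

web: A = 12 × 160 = 1920.00, centroid at (50.00, 80.00).
flange: A = 100 × 14 = 1400.00, centroid at (50.00, 167.00).
ΣA = 3320.00 mm², ΣAx̄ = 166000.00 mm³, ΣAȳ = 387400.00 mm³.
x̄ = 166000.00/3320.00 = 50.00 mm; ȳ = 387400.00/3320.00 = 116.69 mm.

x̄ = 50.00 mm, ȳ = 116.69 mm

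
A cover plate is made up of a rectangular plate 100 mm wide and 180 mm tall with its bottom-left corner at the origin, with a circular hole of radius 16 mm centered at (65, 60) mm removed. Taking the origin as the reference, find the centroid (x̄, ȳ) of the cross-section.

Part | A | x̄ᵢ | ȳᵢ | A·x̄ᵢ | A·ȳᵢ
plate | 18000.00 | 50.00 | 90.00 | 900000.00 | 1620000.00
hole | -804.25 | 65.00 | 60.00 | -52276.10 | -48254.86
Σ | 17195.75 |  |  | 847723.90 | 1571745.14
x̄ = 847723.90 / 17195.75 = 49.30 mm
ȳ = 1571745.14 / 17195.75 = 91.40 mm

x̄ = 49.30 mm, ȳ = 91.40 mm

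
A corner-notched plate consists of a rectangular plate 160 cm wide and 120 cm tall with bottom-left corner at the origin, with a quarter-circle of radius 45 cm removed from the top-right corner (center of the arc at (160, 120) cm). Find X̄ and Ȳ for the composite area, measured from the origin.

Part | A | x̄ᵢ | ȳᵢ | A·x̄ᵢ | A·ȳᵢ
plate | 19200.00 | 80.00 | 60.00 | 1536000.00 | 1152000.00
removed quarter-circle | -1590.43 | 140.90 | 100.90 | -224094.00 | -160476.75
Σ | 17609.57 |  |  | 1311906.00 | 991523.25
X̄ = 1311906.00 / 17609.57 = 74.50 cm
Ȳ = 991523.25 / 17609.57 = 56.31 cm

X̄ = 74.50 cm, Ȳ = 56.31 cm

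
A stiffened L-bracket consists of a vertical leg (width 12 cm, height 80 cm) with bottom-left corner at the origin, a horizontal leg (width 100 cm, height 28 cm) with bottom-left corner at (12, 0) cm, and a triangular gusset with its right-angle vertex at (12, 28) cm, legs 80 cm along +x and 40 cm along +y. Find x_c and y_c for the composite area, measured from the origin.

x_c = 45.00 cm, y_c = 26.82 cm

Part | A | x̄ᵢ | ȳᵢ | A·x̄ᵢ | A·ȳᵢ
vertical leg | 960.00 | 6.00 | 40.00 | 5760.00 | 38400.00
horizontal leg | 2800.00 | 62.00 | 14.00 | 173600.00 | 39200.00
gusset | 1600.00 | 38.67 | 41.33 | 61866.67 | 66133.33
Σ | 5360.00 |  |  | 241226.67 | 143733.33
x_c = 241226.67 / 5360.00 = 45.00 cm
y_c = 143733.33 / 5360.00 = 26.82 cm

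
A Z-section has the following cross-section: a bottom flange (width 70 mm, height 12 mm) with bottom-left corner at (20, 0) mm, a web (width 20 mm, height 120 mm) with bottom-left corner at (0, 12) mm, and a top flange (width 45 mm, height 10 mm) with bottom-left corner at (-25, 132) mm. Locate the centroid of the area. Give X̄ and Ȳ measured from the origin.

X̄ = 18.72 mm, Ȳ = 64.90 mm

bottom flange: A = 70 × 12 = 840.00, centroid at (55.00, 6.00).
web: A = 20 × 120 = 2400.00, centroid at (10.00, 72.00).
top flange: A = 45 × 10 = 450.00, centroid at (-2.50, 137.00).
ΣA = 3690.00 mm², ΣAX̄ = 69075.00 mm³, ΣAȲ = 239490.00 mm³.
X̄ = 69075.00/3690.00 = 18.72 mm; Ȳ = 239490.00/3690.00 = 64.90 mm.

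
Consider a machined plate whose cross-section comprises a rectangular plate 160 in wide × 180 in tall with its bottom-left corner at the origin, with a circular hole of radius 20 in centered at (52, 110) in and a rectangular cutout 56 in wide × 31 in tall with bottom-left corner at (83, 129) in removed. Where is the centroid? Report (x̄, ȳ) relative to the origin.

plate: A = 160 × 180 = 28800.00, centroid at (80.00, 90.00).
hole 1: A = −π·20² = -1256.64, centroid at (52.00, 110.00).
hole 2: A = −(56 × 31) = -1736.00, centroid at (111.00, 144.50).
ΣA = 25807.36 in²
ΣAx̄ = (28800.00)(80.00) + (-1256.64)(52.00) + (-1736.00)(111.00) = 2045958.87 in³
ΣAȳ = (28800.00)(90.00) + (-1256.64)(110.00) + (-1736.00)(144.50) = 2202917.92 in³
x̄ = 2045958.87 / 25807.36 = 79.28 in
ȳ = 2202917.92 / 25807.36 = 85.36 in

x̄ = 79.28 in, ȳ = 85.36 in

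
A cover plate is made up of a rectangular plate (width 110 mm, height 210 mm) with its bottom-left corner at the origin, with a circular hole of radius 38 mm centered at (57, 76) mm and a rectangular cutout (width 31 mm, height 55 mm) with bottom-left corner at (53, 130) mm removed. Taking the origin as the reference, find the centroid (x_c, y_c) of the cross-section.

x_c = 53.10 mm, y_c = 107.49 mm

plate: A = 110 × 210 = 23100.00, centroid at (55.00, 105.00).
hole 1: A = −π·38² = -4536.46, centroid at (57.00, 76.00).
hole 2: A = −(31 × 55) = -1705.00, centroid at (68.50, 157.50).
ΣA = 16858.54 mm², ΣAx_c = 895129.29 mm³, ΣAy_c = 1812191.56 mm³.
x_c = 895129.29/16858.54 = 53.10 mm; y_c = 1812191.56/16858.54 = 107.49 mm.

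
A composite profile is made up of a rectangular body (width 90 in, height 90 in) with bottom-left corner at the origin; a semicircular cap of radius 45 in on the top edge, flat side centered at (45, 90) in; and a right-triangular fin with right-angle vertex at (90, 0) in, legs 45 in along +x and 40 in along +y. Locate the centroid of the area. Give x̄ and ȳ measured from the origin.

rectangular body: A = 90 × 90 = 8100.00, centroid at (45.00, 45.00).
semicircular top: A = ½π·45² = 3180.86, centroid at (45.00, 109.10).
triangular fin: A = ½·45·40 = 900.00, centroid at (105.00, 13.33).
ΣA = 12180.86 in²
ΣAx̄ = (8100.00)(45.00) + (3180.86)(45.00) + (900.00)(105.00) = 602138.82 in³
ΣAȳ = (8100.00)(45.00) + (3180.86)(109.10) + (900.00)(13.33) = 723527.63 in³
x̄ = 602138.82 / 12180.86 = 49.43 in
ȳ = 723527.63 / 12180.86 = 59.40 in

x̄ = 49.43 in, ȳ = 59.40 in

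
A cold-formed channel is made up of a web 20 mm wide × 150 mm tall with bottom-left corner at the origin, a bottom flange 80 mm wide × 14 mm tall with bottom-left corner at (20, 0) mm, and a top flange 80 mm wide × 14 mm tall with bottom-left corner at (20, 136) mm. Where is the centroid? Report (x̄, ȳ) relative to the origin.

x̄ = 31.37 mm, ȳ = 75.00 mm

Part | A | x̄ᵢ | ȳᵢ | A·x̄ᵢ | A·ȳᵢ
web | 3000.00 | 10.00 | 75.00 | 30000.00 | 225000.00
bottom flange | 1120.00 | 60.00 | 7.00 | 67200.00 | 7840.00
top flange | 1120.00 | 60.00 | 143.00 | 67200.00 | 160160.00
Σ | 5240.00 |  |  | 164400.00 | 393000.00
x̄ = 164400.00 / 5240.00 = 31.37 mm
ȳ = 393000.00 / 5240.00 = 75.00 mm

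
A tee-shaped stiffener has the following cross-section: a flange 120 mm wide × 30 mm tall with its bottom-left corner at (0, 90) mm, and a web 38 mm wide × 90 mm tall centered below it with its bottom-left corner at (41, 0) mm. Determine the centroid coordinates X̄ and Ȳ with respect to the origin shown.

web: A = 38 × 90 = 3420.00, centroid at (60.00, 45.00).
flange: A = 120 × 30 = 3600.00, centroid at (60.00, 105.00).
ΣA = 7020.00 mm²
ΣAX̄ = (3420.00)(60.00) + (3600.00)(60.00) = 421200.00 mm³
ΣAȲ = (3420.00)(45.00) + (3600.00)(105.00) = 531900.00 mm³
X̄ = 421200.00 / 7020.00 = 60.00 mm
Ȳ = 531900.00 / 7020.00 = 75.77 mm

X̄ = 60.00 mm, Ȳ = 75.77 mm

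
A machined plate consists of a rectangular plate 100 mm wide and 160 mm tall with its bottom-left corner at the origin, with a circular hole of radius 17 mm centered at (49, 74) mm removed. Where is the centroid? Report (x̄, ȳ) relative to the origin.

plate: A = 100 × 160 = 16000.00, centroid at (50.00, 80.00).
hole: A = −π·17² = -907.92, centroid at (49.00, 74.00).
ΣA = 15092.08 mm², ΣAx̄ = 755511.91 mm³, ΣAȳ = 1212813.90 mm³.
x̄ = 755511.91/15092.08 = 50.06 mm; ȳ = 1212813.90/15092.08 = 80.36 mm.

x̄ = 50.06 mm, ȳ = 80.36 mm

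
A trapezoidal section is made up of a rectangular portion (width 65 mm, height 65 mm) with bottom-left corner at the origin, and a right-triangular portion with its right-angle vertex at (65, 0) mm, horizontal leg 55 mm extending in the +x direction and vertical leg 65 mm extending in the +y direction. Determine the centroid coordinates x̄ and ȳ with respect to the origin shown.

x̄ = 47.61 mm, ȳ = 29.28 mm

Part | A | x̄ᵢ | ȳᵢ | A·x̄ᵢ | A·ȳᵢ
rectangular portion | 4225.00 | 32.50 | 32.50 | 137312.50 | 137312.50
triangular portion | 1787.50 | 83.33 | 21.67 | 148958.33 | 38729.17
Σ | 6012.50 |  |  | 286270.83 | 176041.67
x̄ = 286270.83 / 6012.50 = 47.61 mm
ȳ = 176041.67 / 6012.50 = 29.28 mm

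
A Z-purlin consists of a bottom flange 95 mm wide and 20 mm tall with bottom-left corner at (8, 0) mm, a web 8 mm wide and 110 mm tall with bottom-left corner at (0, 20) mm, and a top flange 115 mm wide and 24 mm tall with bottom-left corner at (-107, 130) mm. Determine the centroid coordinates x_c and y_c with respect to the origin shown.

Part | A | x̄ᵢ | ȳᵢ | A·x̄ᵢ | A·ȳᵢ
bottom flange | 1900.00 | 55.50 | 10.00 | 105450.00 | 19000.00
web | 880.00 | 4.00 | 75.00 | 3520.00 | 66000.00
top flange | 2760.00 | -49.50 | 142.00 | -136620.00 | 391920.00
Σ | 5540.00 |  |  | -27650.00 | 476920.00
x_c = -27650.00 / 5540.00 = -4.99 mm
y_c = 476920.00 / 5540.00 = 86.09 mm

x_c = -4.99 mm, y_c = 86.09 mm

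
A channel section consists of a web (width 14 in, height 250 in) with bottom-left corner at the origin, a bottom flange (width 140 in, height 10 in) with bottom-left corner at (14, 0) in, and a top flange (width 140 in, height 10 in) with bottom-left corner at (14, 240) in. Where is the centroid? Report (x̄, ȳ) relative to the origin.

x̄ = 41.22 in, ȳ = 125.00 in

web: A = 14 × 250 = 3500.00, centroid at (7.00, 125.00).
bottom flange: A = 140 × 10 = 1400.00, centroid at (84.00, 5.00).
top flange: A = 140 × 10 = 1400.00, centroid at (84.00, 245.00).
ΣA = 6300.00 in²
ΣAx̄ = (3500.00)(7.00) + (1400.00)(84.00) + (1400.00)(84.00) = 259700.00 in³
ΣAȳ = (3500.00)(125.00) + (1400.00)(5.00) + (1400.00)(245.00) = 787500.00 in³
x̄ = 259700.00 / 6300.00 = 41.22 in
ȳ = 787500.00 / 6300.00 = 125.00 in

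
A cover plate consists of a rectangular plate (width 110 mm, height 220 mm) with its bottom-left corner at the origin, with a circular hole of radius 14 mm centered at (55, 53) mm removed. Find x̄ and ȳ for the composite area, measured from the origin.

plate: A = 110 × 220 = 24200.00, centroid at (55.00, 110.00).
hole: A = −π·14² = -615.75, centroid at (55.00, 53.00).
ΣA = 23584.25 mm²
ΣAx̄ = (24200.00)(55.00) + (-615.75)(55.00) = 1297133.63 mm³
ΣAȳ = (24200.00)(110.00) + (-615.75)(53.00) = 2629365.14 mm³
x̄ = 1297133.63 / 23584.25 = 55.00 mm
ȳ = 2629365.14 / 23584.25 = 111.49 mm

x̄ = 55.00 mm, ȳ = 111.49 mm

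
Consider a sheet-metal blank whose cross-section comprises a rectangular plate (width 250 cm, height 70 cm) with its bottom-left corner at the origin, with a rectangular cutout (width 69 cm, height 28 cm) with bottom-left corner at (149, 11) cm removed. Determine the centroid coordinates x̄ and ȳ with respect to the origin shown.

x̄ = 117.74 cm, ȳ = 36.24 cm

plate: A = 250 × 70 = 17500.00, centroid at (125.00, 35.00).
hole: A = −(69 × 28) = -1932.00, centroid at (183.50, 25.00).
ΣA = 15568.00 cm²
ΣAx̄ = (17500.00)(125.00) + (-1932.00)(183.50) = 1832978.00 cm³
ΣAȳ = (17500.00)(35.00) + (-1932.00)(25.00) = 564200.00 cm³
x̄ = 1832978.00 / 15568.00 = 117.74 cm
ȳ = 564200.00 / 15568.00 = 36.24 cm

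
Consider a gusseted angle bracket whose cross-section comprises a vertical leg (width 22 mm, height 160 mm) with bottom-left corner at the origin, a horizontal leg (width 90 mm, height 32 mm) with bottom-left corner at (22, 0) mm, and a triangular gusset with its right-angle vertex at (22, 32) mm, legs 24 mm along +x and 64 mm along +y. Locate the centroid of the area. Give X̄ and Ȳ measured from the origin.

X̄ = 35.54 mm, Ȳ = 51.43 mm

Part | A | x̄ᵢ | ȳᵢ | A·x̄ᵢ | A·ȳᵢ
vertical leg | 3520.00 | 11.00 | 80.00 | 38720.00 | 281600.00
horizontal leg | 2880.00 | 67.00 | 16.00 | 192960.00 | 46080.00
gusset | 768.00 | 30.00 | 53.33 | 23040.00 | 40960.00
Σ | 7168.00 |  |  | 254720.00 | 368640.00
X̄ = 254720.00 / 7168.00 = 35.54 mm
Ȳ = 368640.00 / 7168.00 = 51.43 mm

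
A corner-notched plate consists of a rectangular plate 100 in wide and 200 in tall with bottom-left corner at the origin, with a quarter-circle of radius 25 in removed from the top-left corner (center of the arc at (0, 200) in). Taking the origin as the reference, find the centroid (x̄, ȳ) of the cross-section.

plate: A = 100 × 200 = 20000.00, centroid at (50.00, 100.00).
removed quarter-circle: A = −¼π·25² = -490.87, centroid at (10.61, 189.39).
ΣA = 19509.13 in²
ΣAx̄ = (20000.00)(50.00) + (-490.87)(10.61) = 994791.67 in³
ΣAȳ = (20000.00)(100.00) + (-490.87)(189.39) = 1907033.56 in³
x̄ = 994791.67 / 19509.13 = 50.99 in
ȳ = 1907033.56 / 19509.13 = 97.75 in

x̄ = 50.99 in, ȳ = 97.75 in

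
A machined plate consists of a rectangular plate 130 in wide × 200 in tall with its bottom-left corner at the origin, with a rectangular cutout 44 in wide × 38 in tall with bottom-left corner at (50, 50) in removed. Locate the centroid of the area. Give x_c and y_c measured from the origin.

x_c = 64.52 in, y_c = 102.13 in

plate: A = 130 × 200 = 26000.00, centroid at (65.00, 100.00).
hole: A = −(44 × 38) = -1672.00, centroid at (72.00, 69.00).
ΣA = 24328.00 in²
ΣAx_c = (26000.00)(65.00) + (-1672.00)(72.00) = 1569616.00 in³
ΣAy_c = (26000.00)(100.00) + (-1672.00)(69.00) = 2484632.00 in³
x_c = 1569616.00 / 24328.00 = 64.52 in
y_c = 2484632.00 / 24328.00 = 102.13 in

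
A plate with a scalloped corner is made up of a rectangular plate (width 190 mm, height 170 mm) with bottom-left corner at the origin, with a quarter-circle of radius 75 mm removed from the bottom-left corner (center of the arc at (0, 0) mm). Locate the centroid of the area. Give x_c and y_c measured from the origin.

Part | A | x̄ᵢ | ȳᵢ | A·x̄ᵢ | A·ȳᵢ
plate | 32300.00 | 95.00 | 85.00 | 3068500.00 | 2745500.00
removed quarter-circle | -4417.86 | 31.83 | 31.83 | -140625.00 | -140625.00
Σ | 27882.14 |  |  | 2927875.00 | 2604875.00
x_c = 2927875.00 / 27882.14 = 105.01 mm
y_c = 2604875.00 / 27882.14 = 93.42 mm

x_c = 105.01 mm, y_c = 93.42 mm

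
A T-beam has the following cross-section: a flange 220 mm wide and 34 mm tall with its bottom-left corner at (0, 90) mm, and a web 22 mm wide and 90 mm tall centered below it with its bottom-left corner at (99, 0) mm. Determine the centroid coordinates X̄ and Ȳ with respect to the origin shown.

X̄ = 110.00 mm, Ȳ = 94.02 mm

web: A = 22 × 90 = 1980.00, centroid at (110.00, 45.00).
flange: A = 220 × 34 = 7480.00, centroid at (110.00, 107.00).
ΣA = 9460.00 mm², ΣAX̄ = 1040600.00 mm³, ΣAȲ = 889460.00 mm³.
X̄ = 1040600.00/9460.00 = 110.00 mm; Ȳ = 889460.00/9460.00 = 94.02 mm.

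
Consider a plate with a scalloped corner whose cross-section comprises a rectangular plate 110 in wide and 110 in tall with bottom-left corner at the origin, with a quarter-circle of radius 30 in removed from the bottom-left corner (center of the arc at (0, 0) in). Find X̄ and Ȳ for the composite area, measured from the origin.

Part | A | x̄ᵢ | ȳᵢ | A·x̄ᵢ | A·ȳᵢ
plate | 12100.00 | 55.00 | 55.00 | 665500.00 | 665500.00
removed quarter-circle | -706.86 | 12.73 | 12.73 | -9000.00 | -9000.00
Σ | 11393.14 |  |  | 656500.00 | 656500.00
X̄ = 656500.00 / 11393.14 = 57.62 in
Ȳ = 656500.00 / 11393.14 = 57.62 in

X̄ = 57.62 in, Ȳ = 57.62 in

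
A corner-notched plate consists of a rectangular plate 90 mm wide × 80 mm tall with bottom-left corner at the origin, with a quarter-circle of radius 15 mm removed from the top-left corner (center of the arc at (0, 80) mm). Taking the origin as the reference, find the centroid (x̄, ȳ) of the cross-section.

plate: A = 90 × 80 = 7200.00, centroid at (45.00, 40.00).
removed quarter-circle: A = −¼π·15² = -176.71, centroid at (6.37, 73.63).
ΣA = 7023.29 mm²
ΣAx̄ = (7200.00)(45.00) + (-176.71)(6.37) = 322875.00 mm³
ΣAȳ = (7200.00)(40.00) + (-176.71)(73.63) = 274987.83 mm³
x̄ = 322875.00 / 7023.29 = 45.97 mm
ȳ = 274987.83 / 7023.29 = 39.15 mm

x̄ = 45.97 mm, ȳ = 39.15 mm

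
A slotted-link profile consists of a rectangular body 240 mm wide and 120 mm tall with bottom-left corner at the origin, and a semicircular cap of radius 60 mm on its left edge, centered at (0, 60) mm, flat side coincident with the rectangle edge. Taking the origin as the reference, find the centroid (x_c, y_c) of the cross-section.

x_c = 96.13 mm, y_c = 60.00 mm

Part | A | x̄ᵢ | ȳᵢ | A·x̄ᵢ | A·ȳᵢ
rectangular body | 28800.00 | 120.00 | 60.00 | 3456000.00 | 1728000.00
semicircular end | 5654.87 | -25.46 | 60.00 | -144000.00 | 339292.01
Σ | 34454.87 |  |  | 3312000.00 | 2067292.01
x_c = 3312000.00 / 34454.87 = 96.13 mm
y_c = 2067292.01 / 34454.87 = 60.00 mm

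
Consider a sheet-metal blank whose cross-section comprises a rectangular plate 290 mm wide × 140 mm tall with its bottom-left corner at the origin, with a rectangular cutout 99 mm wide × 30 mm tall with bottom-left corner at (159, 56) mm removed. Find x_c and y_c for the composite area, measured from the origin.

x_c = 139.99 mm, y_c = 69.92 mm

plate: A = 290 × 140 = 40600.00, centroid at (145.00, 70.00).
hole: A = −(99 × 30) = -2970.00, centroid at (208.50, 71.00).
ΣA = 37630.00 mm², ΣAx_c = 5267755.00 mm³, ΣAy_c = 2631130.00 mm³.
x_c = 5267755.00/37630.00 = 139.99 mm; y_c = 2631130.00/37630.00 = 69.92 mm.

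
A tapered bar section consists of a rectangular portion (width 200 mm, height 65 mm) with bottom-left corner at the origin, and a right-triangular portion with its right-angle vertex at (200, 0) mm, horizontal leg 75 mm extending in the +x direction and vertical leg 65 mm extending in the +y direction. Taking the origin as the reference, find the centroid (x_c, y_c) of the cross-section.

rectangular portion: A = 200 × 65 = 13000.00, centroid at (100.00, 32.50).
triangular portion: A = ½·75·65 = 2437.50, centroid at (225.00, 21.67).
ΣA = 15437.50 mm²
ΣAx_c = (13000.00)(100.00) + (2437.50)(225.00) = 1848437.50 mm³
ΣAy_c = (13000.00)(32.50) + (2437.50)(21.67) = 475312.50 mm³
x_c = 1848437.50 / 15437.50 = 119.74 mm
y_c = 475312.50 / 15437.50 = 30.79 mm

x_c = 119.74 mm, y_c = 30.79 mm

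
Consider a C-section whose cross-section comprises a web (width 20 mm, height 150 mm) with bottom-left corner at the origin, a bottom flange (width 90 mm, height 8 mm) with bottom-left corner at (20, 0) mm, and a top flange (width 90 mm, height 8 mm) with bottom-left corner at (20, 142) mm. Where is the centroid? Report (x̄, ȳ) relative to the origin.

x̄ = 27.84 mm, ȳ = 75.00 mm

web: A = 20 × 150 = 3000.00, centroid at (10.00, 75.00).
bottom flange: A = 90 × 8 = 720.00, centroid at (65.00, 4.00).
top flange: A = 90 × 8 = 720.00, centroid at (65.00, 146.00).
ΣA = 4440.00 mm²
ΣAx̄ = (3000.00)(10.00) + (720.00)(65.00) + (720.00)(65.00) = 123600.00 mm³
ΣAȳ = (3000.00)(75.00) + (720.00)(4.00) + (720.00)(146.00) = 333000.00 mm³
x̄ = 123600.00 / 4440.00 = 27.84 mm
ȳ = 333000.00 / 4440.00 = 75.00 mm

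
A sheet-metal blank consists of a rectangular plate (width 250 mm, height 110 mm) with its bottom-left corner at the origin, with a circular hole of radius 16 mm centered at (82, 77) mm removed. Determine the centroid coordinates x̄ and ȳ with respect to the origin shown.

x̄ = 126.30 mm, ȳ = 54.34 mm

Part | A | x̄ᵢ | ȳᵢ | A·x̄ᵢ | A·ȳᵢ
plate | 27500.00 | 125.00 | 55.00 | 3437500.00 | 1512500.00
hole | -804.25 | 82.00 | 77.00 | -65948.31 | -61927.07
Σ | 26695.75 |  |  | 3371551.69 | 1450572.93
x̄ = 3371551.69 / 26695.75 = 126.30 mm
ȳ = 1450572.93 / 26695.75 = 54.34 mm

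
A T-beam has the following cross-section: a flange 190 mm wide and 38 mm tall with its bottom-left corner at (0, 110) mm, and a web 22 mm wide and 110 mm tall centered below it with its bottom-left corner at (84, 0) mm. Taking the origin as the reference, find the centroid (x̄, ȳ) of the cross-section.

web: A = 22 × 110 = 2420.00, centroid at (95.00, 55.00).
flange: A = 190 × 38 = 7220.00, centroid at (95.00, 129.00).
ΣA = 9640.00 mm²
ΣAx̄ = (2420.00)(95.00) + (7220.00)(95.00) = 915800.00 mm³
ΣAȳ = (2420.00)(55.00) + (7220.00)(129.00) = 1064480.00 mm³
x̄ = 915800.00 / 9640.00 = 95.00 mm
ȳ = 1064480.00 / 9640.00 = 110.42 mm

x̄ = 95.00 mm, ȳ = 110.42 mm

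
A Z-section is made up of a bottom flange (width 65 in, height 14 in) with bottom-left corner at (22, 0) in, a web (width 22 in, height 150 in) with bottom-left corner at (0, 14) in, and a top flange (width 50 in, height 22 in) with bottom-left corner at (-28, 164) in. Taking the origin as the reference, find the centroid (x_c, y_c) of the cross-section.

bottom flange: A = 65 × 14 = 910.00, centroid at (54.50, 7.00).
web: A = 22 × 150 = 3300.00, centroid at (11.00, 89.00).
top flange: A = 50 × 22 = 1100.00, centroid at (-3.00, 175.00).
ΣA = 5310.00 in²
ΣAx_c = (910.00)(54.50) + (3300.00)(11.00) + (1100.00)(-3.00) = 82595.00 in³
ΣAy_c = (910.00)(7.00) + (3300.00)(89.00) + (1100.00)(175.00) = 492570.00 in³
x_c = 82595.00 / 5310.00 = 15.55 in
y_c = 492570.00 / 5310.00 = 92.76 in

x_c = 15.55 in, y_c = 92.76 in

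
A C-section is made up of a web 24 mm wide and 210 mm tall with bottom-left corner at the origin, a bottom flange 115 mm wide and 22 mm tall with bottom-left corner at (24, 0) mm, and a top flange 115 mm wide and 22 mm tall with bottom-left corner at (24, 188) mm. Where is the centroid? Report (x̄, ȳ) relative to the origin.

web: A = 24 × 210 = 5040.00, centroid at (12.00, 105.00).
bottom flange: A = 115 × 22 = 2530.00, centroid at (81.50, 11.00).
top flange: A = 115 × 22 = 2530.00, centroid at (81.50, 199.00).
ΣA = 10100.00 mm²
ΣAx̄ = (5040.00)(12.00) + (2530.00)(81.50) + (2530.00)(81.50) = 472870.00 mm³
ΣAȳ = (5040.00)(105.00) + (2530.00)(11.00) + (2530.00)(199.00) = 1060500.00 mm³
x̄ = 472870.00 / 10100.00 = 46.82 mm
ȳ = 1060500.00 / 10100.00 = 105.00 mm

x̄ = 46.82 mm, ȳ = 105.00 mm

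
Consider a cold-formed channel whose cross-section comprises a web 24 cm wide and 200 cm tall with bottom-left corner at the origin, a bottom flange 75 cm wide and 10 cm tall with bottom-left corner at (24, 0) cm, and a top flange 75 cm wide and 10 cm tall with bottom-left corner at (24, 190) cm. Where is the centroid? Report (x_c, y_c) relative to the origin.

web: A = 24 × 200 = 4800.00, centroid at (12.00, 100.00).
bottom flange: A = 75 × 10 = 750.00, centroid at (61.50, 5.00).
top flange: A = 75 × 10 = 750.00, centroid at (61.50, 195.00).
ΣA = 6300.00 cm²
ΣAx_c = (4800.00)(12.00) + (750.00)(61.50) + (750.00)(61.50) = 149850.00 cm³
ΣAy_c = (4800.00)(100.00) + (750.00)(5.00) + (750.00)(195.00) = 630000.00 cm³
x_c = 149850.00 / 6300.00 = 23.79 cm
y_c = 630000.00 / 6300.00 = 100.00 cm

x_c = 23.79 cm, y_c = 100.00 cm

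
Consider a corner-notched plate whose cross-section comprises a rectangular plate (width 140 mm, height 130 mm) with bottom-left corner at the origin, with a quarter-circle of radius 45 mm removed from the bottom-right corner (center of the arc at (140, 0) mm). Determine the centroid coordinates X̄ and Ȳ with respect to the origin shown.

X̄ = 65.13 mm, Ȳ = 69.40 mm

plate: A = 140 × 130 = 18200.00, centroid at (70.00, 65.00).
removed quarter-circle: A = −¼π·45² = -1590.43, centroid at (120.90, 19.10).
ΣA = 16609.57 mm²
ΣAX̄ = (18200.00)(70.00) + (-1590.43)(120.90) = 1081714.62 mm³
ΣAȲ = (18200.00)(65.00) + (-1590.43)(19.10) = 1152625.00 mm³
X̄ = 1081714.62 / 16609.57 = 65.13 mm
Ȳ = 1152625.00 / 16609.57 = 69.40 mm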